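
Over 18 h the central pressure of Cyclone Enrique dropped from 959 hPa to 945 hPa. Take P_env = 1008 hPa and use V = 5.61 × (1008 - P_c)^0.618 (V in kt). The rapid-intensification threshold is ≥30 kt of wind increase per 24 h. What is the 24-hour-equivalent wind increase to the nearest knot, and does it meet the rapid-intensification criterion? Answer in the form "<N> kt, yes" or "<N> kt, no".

14 kt, no

V₁: ΔP = 49, V ≈ 5.61 × 49^0.618 ≈ 62.16 kt.
V₂: ΔP = 63, V ≈ 5.61 × 63^0.618 ≈ 72.60 kt.
ΔV over 18 h = 10.44 kt → 24 h equivalent = 10.44 × 24/18 ≈ 13.92 kt.
14 kt < 30 kt ⇒ not rapid intensification.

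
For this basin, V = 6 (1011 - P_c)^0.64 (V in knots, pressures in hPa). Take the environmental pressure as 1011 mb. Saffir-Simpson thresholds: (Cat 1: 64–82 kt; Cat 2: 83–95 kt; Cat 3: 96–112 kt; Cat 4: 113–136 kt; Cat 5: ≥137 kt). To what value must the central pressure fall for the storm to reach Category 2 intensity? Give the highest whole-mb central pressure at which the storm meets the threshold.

Category 2 begins at V = 83 kt.
Required ΔP = (83/6)^(1/0.64) = 13.833^1.562 ≈ 60.63 mb.
P_c ≤ 1011 − 60.63 = 950.37, so the highest integer P_c is 950 mb.

950 mb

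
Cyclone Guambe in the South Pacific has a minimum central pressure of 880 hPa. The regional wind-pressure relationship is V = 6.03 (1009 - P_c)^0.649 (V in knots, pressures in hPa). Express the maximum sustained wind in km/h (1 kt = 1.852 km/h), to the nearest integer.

ΔP = 1009 − 880 = 129 hPa.
V ≈ 6.03 × 129^0.649 = 6.03 × 23.430 ≈ 141.283 kt.
141.283 × 1.852 ≈ 261.66 km/h → 262 km/h.

262 km/h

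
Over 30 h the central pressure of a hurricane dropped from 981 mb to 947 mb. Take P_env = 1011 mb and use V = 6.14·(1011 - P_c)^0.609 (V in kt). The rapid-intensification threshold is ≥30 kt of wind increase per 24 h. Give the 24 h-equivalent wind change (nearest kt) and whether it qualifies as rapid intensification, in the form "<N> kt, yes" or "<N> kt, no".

23 kt, no

V₁: ΔP = 30, V ≈ 6.14 × 30^0.609 ≈ 48.72 kt.
V₂: ΔP = 64, V ≈ 6.14 × 64^0.609 ≈ 77.29 kt.
ΔV over 30 h = 28.57 kt → 24 h equivalent = 28.57 × 24/30 ≈ 22.86 kt.
23 kt < 30 kt ⇒ not rapid intensification.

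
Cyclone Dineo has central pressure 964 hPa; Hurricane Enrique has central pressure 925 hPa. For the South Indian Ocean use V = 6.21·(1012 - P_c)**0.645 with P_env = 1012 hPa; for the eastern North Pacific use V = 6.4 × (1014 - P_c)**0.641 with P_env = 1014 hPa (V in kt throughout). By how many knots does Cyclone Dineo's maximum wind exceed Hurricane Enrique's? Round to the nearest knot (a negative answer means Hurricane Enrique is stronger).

-38 kt

Cyclone Dineo: ΔP = 48; V ≈ 6.21 × 48^0.645 ≈ 75.42 kt.
Hurricane Enrique: ΔP = 89; V ≈ 6.4 × 89^0.641 ≈ 113.69 kt.
Difference ≈ 75.42 − 113.69 = -38.27 → -38 kt.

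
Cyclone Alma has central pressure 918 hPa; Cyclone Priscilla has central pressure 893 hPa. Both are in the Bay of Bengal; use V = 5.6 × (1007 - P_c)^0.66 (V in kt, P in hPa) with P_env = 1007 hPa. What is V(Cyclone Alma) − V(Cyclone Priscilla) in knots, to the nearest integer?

-19 kt

Cyclone Alma: ΔP = 89; V ≈ 5.6 × 89^0.66 ≈ 108.34 kt.
Cyclone Priscilla: ΔP = 114; V ≈ 5.6 × 114^0.66 ≈ 127.57 kt.
Difference ≈ 108.34 − 127.57 = -19.23 → -19 kt.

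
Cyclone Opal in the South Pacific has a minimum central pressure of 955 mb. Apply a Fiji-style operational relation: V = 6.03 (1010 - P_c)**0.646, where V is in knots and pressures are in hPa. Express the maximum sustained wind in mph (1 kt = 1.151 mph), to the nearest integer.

ΔP = 1010 − 955 = 55 mb.
V ≈ 6.03 × 55^0.646 = 6.03 × 13.313 ≈ 80.277 kt.
80.277 × 1.151 ≈ 92.40 mph → 92 mph.

92 mph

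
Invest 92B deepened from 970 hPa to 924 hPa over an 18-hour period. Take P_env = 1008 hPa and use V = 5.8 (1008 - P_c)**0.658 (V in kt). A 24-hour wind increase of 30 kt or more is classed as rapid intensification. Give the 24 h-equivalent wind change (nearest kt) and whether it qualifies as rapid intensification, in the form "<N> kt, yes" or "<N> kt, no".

V₁: ΔP = 38, V ≈ 5.8 × 38^0.658 ≈ 63.52 kt.
V₂: ΔP = 84, V ≈ 5.8 × 84^0.658 ≈ 107.05 kt.
ΔV over 18 h = 43.53 kt → 24 h equivalent = 43.53 × 24/18 ≈ 58.04 kt.
58 kt ≥ 30 kt ⇒ rapid intensification.

58 kt, yes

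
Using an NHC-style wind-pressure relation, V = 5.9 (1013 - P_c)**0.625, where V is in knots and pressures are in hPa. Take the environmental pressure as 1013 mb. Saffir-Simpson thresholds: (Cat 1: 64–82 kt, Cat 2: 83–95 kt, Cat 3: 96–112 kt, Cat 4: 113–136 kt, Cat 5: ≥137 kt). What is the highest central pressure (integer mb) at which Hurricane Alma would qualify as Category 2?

Category 2 begins at V = 83 kt.
Required ΔP = (83/5.9)^(1/0.625) = 14.068^1.600 ≈ 68.73 mb.
P_c ≤ 1013 − 68.73 = 944.27, so the highest integer P_c is 944 mb.

944 mb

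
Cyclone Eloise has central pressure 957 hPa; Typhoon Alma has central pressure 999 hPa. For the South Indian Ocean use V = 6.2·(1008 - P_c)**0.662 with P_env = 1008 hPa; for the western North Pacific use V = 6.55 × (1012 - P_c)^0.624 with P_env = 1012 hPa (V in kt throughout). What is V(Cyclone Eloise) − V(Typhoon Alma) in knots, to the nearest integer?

51 kt

Cyclone Eloise: ΔP = 51; V ≈ 6.2 × 51^0.662 ≈ 83.71 kt.
Typhoon Alma: ΔP = 13; V ≈ 6.55 × 13^0.624 ≈ 32.46 kt.
Difference ≈ 83.71 − 32.46 = 51.25 → 51 kt.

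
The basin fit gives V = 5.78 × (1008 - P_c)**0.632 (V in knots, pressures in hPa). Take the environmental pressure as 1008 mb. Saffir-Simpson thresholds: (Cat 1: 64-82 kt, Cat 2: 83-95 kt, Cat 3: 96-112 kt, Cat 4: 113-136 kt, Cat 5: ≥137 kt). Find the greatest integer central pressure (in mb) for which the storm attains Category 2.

Category 2 begins at V = 83 kt.
Required ΔP = (83/5.78)^(1/0.632) = 14.360^1.582 ≈ 67.75 mb.
P_c ≤ 1008 − 67.75 = 940.25, so the highest integer P_c is 940 mb.

940 mb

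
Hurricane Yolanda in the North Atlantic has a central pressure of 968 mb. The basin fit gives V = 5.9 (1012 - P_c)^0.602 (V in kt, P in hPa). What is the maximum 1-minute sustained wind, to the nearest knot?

ΔP = 1012 − 968 = 44 mb.
44^0.602 ≈ 9.758.
V ≈ 5.9 × 9.758 ≈ 57.6 kt.

58 kt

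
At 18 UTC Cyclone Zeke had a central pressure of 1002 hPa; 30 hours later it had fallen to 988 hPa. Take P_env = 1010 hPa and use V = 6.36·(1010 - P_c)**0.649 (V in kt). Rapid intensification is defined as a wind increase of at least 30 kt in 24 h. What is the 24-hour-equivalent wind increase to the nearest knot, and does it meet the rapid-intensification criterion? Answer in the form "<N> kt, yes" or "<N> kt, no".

18 kt, no

V₁: ΔP = 8, V ≈ 6.36 × 8^0.649 ≈ 24.52 kt.
V₂: ΔP = 22, V ≈ 6.36 × 22^0.649 ≈ 47.28 kt.
ΔV over 30 h = 22.76 kt → 24 h equivalent = 22.76 × 24/30 ≈ 18.21 kt.
18 kt < 30 kt ⇒ not rapid intensification.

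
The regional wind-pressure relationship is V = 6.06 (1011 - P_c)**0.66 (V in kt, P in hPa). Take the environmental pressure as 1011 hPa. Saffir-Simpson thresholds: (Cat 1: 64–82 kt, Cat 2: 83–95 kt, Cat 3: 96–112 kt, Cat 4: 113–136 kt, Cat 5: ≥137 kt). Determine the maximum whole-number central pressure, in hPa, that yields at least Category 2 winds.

958 hPa

Category 2 begins at V = 83 kt.
Required ΔP = (83/6.06)^(1/0.66) = 13.696^1.515 ≈ 52.74 hPa.
P_c ≤ 1011 − 52.74 = 958.26, so the highest integer P_c is 958 hPa.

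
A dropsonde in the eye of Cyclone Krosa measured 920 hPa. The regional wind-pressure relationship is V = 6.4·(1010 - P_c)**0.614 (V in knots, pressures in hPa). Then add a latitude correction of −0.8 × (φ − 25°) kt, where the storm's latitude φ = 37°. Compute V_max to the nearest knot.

ΔP = 1010 − 920 = 90 hPa.
90^0.614 ≈ 15.845.
V ≈ 6.4 × 15.845 ≈ 101.4 kt.
Latitude correction: −0.8 × (37 − 25) = -9.6 kt.
Corrected V ≈ 91.8 kt → 92 kt.

92 kt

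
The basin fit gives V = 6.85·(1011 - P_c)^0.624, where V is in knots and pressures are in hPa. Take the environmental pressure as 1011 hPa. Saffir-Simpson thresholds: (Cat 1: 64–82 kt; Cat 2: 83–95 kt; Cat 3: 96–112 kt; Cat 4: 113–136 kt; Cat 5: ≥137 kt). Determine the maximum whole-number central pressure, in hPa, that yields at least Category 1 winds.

975 hPa

Category 1 begins at V = 64 kt.
Required ΔP = (64/6.85)^(1/0.624) = 9.343^1.603 ≈ 35.91 hPa.
P_c ≤ 1011 − 35.91 = 975.09, so the highest integer P_c is 975 hPa.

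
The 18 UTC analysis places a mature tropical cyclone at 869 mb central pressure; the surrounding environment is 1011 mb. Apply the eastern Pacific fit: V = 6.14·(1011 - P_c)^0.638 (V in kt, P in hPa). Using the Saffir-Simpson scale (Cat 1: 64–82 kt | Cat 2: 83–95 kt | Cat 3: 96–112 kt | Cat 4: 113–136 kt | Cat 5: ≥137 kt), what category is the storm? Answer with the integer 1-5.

5

ΔP = 1011 − 869 = 142 mb.
V ≈ 6.14 × 142^0.638 = 6.14 × 23.61 ≈ 145 kt.
145 kt falls in the Category 5 band.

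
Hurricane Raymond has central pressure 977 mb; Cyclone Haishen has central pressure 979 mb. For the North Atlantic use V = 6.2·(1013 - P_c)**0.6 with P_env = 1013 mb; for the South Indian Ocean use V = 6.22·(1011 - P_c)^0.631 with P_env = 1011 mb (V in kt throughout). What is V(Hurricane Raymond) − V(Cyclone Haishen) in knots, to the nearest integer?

Hurricane Raymond: ΔP = 36; V ≈ 6.2 × 36^0.6 ≈ 53.23 kt.
Cyclone Haishen: ΔP = 32; V ≈ 6.22 × 32^0.631 ≈ 55.40 kt.
Difference ≈ 53.23 − 55.40 = -2.17 → -2 kt.

-2 kt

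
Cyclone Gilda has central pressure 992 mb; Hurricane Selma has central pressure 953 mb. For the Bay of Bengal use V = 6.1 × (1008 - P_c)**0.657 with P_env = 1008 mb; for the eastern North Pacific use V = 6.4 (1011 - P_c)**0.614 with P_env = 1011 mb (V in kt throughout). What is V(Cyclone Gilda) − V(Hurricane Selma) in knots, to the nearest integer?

-40 kt

Cyclone Gilda: ΔP = 16; V ≈ 6.1 × 16^0.657 ≈ 37.71 kt.
Hurricane Selma: ΔP = 58; V ≈ 6.4 × 58^0.614 ≈ 77.43 kt.
Difference ≈ 37.71 − 77.43 = -39.72 → -40 kt.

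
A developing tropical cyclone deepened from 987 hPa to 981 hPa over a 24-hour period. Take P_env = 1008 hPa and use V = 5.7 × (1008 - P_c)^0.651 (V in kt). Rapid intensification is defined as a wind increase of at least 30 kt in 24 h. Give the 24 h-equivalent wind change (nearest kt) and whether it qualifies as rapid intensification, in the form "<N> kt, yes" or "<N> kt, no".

7 kt, no

V₁: ΔP = 21, V ≈ 5.7 × 21^0.651 ≈ 41.37 kt.
V₂: ΔP = 27, V ≈ 5.7 × 27^0.651 ≈ 48.72 kt.
ΔV over 24 h = 7.35 kt → 24 h equivalent = 7.35 × 24/24 ≈ 7.35 kt.
7 kt < 30 kt ⇒ not rapid intensification.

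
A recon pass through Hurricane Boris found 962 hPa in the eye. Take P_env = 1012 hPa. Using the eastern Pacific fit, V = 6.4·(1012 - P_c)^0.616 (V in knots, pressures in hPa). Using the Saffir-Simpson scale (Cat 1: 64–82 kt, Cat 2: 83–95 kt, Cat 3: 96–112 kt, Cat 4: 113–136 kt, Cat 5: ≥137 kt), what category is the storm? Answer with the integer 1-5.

1

ΔP = 1012 − 962 = 50 hPa.
V ≈ 6.4 × 50^0.616 = 6.4 × 11.13 ≈ 71 kt.
71 kt falls in the Category 1 band.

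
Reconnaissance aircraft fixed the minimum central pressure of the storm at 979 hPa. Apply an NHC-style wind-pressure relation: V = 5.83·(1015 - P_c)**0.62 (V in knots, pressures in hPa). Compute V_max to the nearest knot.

54 kt

ΔP = 1015 − 979 = 36 hPa.
36^0.62 ≈ 9.224.
V ≈ 5.83 × 9.224 ≈ 53.8 kt.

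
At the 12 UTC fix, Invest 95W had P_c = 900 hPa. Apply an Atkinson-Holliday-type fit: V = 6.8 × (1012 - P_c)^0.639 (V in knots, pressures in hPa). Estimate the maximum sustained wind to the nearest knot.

139 kt

ΔP = 1012 − 900 = 112 hPa.
112^0.639 ≈ 20.392.
V ≈ 6.8 × 20.392 ≈ 138.7 kt.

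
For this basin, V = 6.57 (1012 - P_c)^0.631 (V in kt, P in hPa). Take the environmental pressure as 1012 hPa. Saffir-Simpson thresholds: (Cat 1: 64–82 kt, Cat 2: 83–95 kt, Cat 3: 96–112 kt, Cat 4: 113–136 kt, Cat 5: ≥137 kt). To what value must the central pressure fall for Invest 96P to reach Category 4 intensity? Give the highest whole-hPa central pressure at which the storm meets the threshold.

921 hPa

Category 4 begins at V = 113 kt.
Required ΔP = (113/6.57)^(1/0.631) = 17.199^1.585 ≈ 90.79 hPa.
P_c ≤ 1012 − 90.79 = 921.21, so the highest integer P_c is 921 hPa.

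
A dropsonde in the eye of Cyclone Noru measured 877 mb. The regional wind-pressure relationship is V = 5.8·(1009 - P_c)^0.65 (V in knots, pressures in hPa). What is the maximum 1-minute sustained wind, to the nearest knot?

ΔP = 1009 − 877 = 132 mb.
132^0.65 ≈ 23.899.
V ≈ 5.8 × 23.899 ≈ 138.6 kt.

139 kt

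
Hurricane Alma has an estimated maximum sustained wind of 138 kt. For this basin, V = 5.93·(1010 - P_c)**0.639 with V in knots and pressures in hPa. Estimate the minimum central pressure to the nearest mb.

872 mb

ΔP = (V / 5.93)^(1/0.639) = (138/5.93)^1.565.
138/5.93 = 23.272; 23.272^1.565 ≈ 137.72 mb.
P_c = 1010 − 137.72 = 872.28 ≈ 872 mb.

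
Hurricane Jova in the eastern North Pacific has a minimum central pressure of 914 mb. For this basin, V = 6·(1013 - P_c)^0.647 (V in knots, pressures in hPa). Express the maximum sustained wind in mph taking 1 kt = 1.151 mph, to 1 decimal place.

135.0 mph

ΔP = 1013 − 914 = 99 mb.
V ≈ 6 × 99^0.647 = 6 × 19.551 ≈ 117.308 kt.
117.308 × 1.151 ≈ 135.02 mph → 135.0 mph.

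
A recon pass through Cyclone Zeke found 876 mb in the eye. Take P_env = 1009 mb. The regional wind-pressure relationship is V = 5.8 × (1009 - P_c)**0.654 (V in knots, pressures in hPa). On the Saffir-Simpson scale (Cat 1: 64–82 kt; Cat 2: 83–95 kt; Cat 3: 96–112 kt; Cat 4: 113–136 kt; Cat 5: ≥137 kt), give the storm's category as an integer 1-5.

5

ΔP = 1009 − 876 = 133 mb.
V ≈ 5.8 × 133^0.654 = 5.8 × 24.49 ≈ 142 kt.
142 kt falls in the Category 5 band.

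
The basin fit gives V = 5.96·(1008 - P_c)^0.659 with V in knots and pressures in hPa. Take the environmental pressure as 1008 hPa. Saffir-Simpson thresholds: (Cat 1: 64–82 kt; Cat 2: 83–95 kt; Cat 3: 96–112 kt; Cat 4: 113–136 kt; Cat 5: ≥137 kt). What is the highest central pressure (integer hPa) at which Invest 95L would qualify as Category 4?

921 hPa

Category 4 begins at V = 113 kt.
Required ΔP = (113/5.96)^(1/0.659) = 18.960^1.517 ≈ 86.91 hPa.
P_c ≤ 1008 − 86.91 = 921.09, so the highest integer P_c is 921 hPa.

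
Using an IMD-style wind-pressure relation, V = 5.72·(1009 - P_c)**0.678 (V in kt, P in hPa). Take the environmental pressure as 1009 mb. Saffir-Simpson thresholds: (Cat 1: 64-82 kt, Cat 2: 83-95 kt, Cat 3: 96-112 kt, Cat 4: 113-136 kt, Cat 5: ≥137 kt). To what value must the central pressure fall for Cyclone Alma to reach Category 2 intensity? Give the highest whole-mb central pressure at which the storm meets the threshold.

Category 2 begins at V = 83 kt.
Required ΔP = (83/5.72)^(1/0.678) = 14.510^1.475 ≈ 51.69 mb.
P_c ≤ 1009 − 51.69 = 957.31, so the highest integer P_c is 957 mb.

957 mb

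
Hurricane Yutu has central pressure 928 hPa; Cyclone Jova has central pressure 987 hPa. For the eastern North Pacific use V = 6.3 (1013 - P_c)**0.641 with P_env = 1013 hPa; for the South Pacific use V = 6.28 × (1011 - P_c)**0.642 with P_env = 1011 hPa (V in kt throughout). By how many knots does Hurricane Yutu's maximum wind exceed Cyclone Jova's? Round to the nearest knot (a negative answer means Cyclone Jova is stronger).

60 kt

Hurricane Yutu: ΔP = 85; V ≈ 6.3 × 85^0.641 ≈ 108.67 kt.
Cyclone Jova: ΔP = 24; V ≈ 6.28 × 24^0.642 ≈ 48.31 kt.
Difference ≈ 108.67 − 48.31 = 60.36 → 60 kt.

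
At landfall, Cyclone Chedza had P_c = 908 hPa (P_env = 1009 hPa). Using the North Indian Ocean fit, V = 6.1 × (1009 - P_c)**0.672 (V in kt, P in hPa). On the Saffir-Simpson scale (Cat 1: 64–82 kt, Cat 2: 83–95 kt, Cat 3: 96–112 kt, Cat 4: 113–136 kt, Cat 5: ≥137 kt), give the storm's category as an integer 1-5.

ΔP = 1009 − 908 = 101 hPa.
V ≈ 6.1 × 101^0.672 = 6.1 × 22.23 ≈ 136 kt.
136 kt falls in the Category 4 band.

4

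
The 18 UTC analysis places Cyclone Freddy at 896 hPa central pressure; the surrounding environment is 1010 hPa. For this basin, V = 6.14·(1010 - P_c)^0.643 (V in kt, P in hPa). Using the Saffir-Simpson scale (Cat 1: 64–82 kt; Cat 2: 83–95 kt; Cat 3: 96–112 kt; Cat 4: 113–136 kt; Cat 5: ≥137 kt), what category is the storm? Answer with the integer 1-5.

ΔP = 1010 − 896 = 114 hPa.
V ≈ 6.14 × 114^0.643 = 6.14 × 21.02 ≈ 129 kt.
129 kt falls in the Category 4 band.

4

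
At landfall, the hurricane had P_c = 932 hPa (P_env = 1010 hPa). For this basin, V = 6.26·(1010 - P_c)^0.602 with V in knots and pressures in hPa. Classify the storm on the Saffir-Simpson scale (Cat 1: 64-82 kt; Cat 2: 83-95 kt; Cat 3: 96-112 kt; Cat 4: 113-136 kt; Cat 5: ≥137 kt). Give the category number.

2

ΔP = 1010 − 932 = 78 hPa.
V ≈ 6.26 × 78^0.602 = 6.26 × 13.77 ≈ 86 kt.
86 kt falls in the Category 2 band.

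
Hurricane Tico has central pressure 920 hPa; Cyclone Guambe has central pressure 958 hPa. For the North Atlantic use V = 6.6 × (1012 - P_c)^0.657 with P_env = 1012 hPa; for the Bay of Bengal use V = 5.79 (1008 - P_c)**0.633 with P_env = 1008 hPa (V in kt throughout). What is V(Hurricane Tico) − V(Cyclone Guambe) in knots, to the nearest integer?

60 kt

Hurricane Tico: ΔP = 92; V ≈ 6.6 × 92^0.657 ≈ 128.75 kt.
Cyclone Guambe: ΔP = 50; V ≈ 5.79 × 50^0.633 ≈ 68.89 kt.
Difference ≈ 128.75 − 68.89 = 59.86 → 60 kt.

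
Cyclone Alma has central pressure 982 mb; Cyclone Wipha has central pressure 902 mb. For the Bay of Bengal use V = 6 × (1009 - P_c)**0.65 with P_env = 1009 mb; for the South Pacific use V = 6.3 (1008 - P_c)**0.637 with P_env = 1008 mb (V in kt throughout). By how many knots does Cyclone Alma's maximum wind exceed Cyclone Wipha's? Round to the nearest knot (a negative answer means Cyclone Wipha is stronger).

-72 kt

Cyclone Alma: ΔP = 27; V ≈ 6 × 27^0.65 ≈ 51.11 kt.
Cyclone Wipha: ΔP = 106; V ≈ 6.3 × 106^0.637 ≈ 122.87 kt.
Difference ≈ 51.11 − 122.87 = -71.76 → -72 kt.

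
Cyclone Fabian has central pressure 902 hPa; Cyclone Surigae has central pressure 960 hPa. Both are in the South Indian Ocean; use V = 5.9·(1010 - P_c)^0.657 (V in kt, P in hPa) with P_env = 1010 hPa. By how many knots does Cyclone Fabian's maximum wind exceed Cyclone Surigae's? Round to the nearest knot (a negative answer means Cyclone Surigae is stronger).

51 kt

Cyclone Fabian: ΔP = 108; V ≈ 5.9 × 108^0.657 ≈ 127.88 kt.
Cyclone Surigae: ΔP = 50; V ≈ 5.9 × 50^0.657 ≈ 77.10 kt.
Difference ≈ 127.88 − 77.10 = 50.78 → 51 kt.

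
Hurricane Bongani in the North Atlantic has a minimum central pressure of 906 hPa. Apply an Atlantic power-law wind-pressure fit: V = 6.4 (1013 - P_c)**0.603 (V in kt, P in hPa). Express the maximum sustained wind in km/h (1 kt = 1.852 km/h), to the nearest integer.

ΔP = 1013 − 906 = 107 hPa.
V ≈ 6.4 × 107^0.603 = 6.4 × 16.739 ≈ 107.127 kt.
107.127 × 1.852 ≈ 198.40 km/h → 198 km/h.

198 km/h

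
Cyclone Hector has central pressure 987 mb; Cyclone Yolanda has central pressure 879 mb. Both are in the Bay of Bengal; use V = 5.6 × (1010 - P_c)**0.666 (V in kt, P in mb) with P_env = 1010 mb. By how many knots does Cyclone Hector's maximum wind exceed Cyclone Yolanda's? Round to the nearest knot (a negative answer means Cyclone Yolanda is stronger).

-99 kt

Cyclone Hector: ΔP = 23; V ≈ 5.6 × 23^0.666 ≈ 45.20 kt.
Cyclone Yolanda: ΔP = 131; V ≈ 5.6 × 131^0.666 ≈ 143.98 kt.
Difference ≈ 45.20 − 143.98 = -98.78 → -99 kt.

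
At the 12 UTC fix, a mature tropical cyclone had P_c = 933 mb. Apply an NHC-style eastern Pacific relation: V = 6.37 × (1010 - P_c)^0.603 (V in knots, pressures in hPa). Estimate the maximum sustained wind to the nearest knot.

87 kt

ΔP = 1010 − 933 = 77 mb.
77^0.603 ≈ 13.726.
V ≈ 6.37 × 13.726 ≈ 87.4 kt.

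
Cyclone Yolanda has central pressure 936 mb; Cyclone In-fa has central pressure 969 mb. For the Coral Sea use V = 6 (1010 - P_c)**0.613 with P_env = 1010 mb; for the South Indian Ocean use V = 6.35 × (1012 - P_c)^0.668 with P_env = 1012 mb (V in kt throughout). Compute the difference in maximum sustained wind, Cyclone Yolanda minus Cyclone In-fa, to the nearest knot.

Cyclone Yolanda: ΔP = 74; V ≈ 6 × 74^0.613 ≈ 83.94 kt.
Cyclone In-fa: ΔP = 43; V ≈ 6.35 × 43^0.668 ≈ 78.33 kt.
Difference ≈ 83.94 − 78.33 = 5.61 → 6 kt.

6 kt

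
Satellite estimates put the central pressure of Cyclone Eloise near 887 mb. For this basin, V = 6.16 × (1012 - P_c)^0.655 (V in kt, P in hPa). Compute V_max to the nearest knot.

ΔP = 1012 − 887 = 125 mb.
125^0.655 ≈ 23.631.
V ≈ 6.16 × 23.631 ≈ 145.6 kt.

146 kt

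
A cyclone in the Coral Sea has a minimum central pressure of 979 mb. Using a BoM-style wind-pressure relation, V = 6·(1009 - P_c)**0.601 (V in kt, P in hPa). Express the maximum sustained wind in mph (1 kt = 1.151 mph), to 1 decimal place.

53.3 mph

ΔP = 1009 − 979 = 30 mb.
V ≈ 6 × 30^0.601 = 6 × 7.722 ≈ 46.334 kt.
46.334 × 1.151 ≈ 53.33 mph → 53.3 mph.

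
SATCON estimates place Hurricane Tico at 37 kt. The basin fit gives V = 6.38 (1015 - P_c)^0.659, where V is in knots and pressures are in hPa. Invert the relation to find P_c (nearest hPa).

ΔP = (V / 6.38)^(1/0.659) = (37/6.38)^1.517.
37/6.38 = 5.799; 5.799^1.517 ≈ 14.40 hPa.
P_c = 1015 − 14.40 = 1000.60 ≈ 1001 hPa.

1001 hPa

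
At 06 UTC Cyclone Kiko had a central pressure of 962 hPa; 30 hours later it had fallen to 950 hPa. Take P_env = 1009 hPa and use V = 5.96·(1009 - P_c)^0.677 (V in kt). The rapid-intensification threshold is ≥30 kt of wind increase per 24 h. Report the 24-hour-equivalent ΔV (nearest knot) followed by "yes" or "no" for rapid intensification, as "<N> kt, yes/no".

V₁: ΔP = 47, V ≈ 5.96 × 47^0.677 ≈ 80.77 kt.
V₂: ΔP = 59, V ≈ 5.96 × 59^0.677 ≈ 94.21 kt.
ΔV over 30 h = 13.44 kt → 24 h equivalent = 13.44 × 24/30 ≈ 10.75 kt.
11 kt < 30 kt ⇒ not rapid intensification.

11 kt, no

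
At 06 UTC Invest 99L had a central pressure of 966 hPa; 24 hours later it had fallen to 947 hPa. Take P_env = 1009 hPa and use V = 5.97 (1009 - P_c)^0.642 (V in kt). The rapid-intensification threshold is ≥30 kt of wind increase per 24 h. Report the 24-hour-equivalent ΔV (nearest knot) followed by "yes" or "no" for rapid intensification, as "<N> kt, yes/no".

18 kt, no

V₁: ΔP = 43, V ≈ 5.97 × 43^0.642 ≈ 66.78 kt.
V₂: ΔP = 62, V ≈ 5.97 × 62^0.642 ≈ 84.47 kt.
ΔV over 24 h = 17.69 kt → 24 h equivalent = 17.69 × 24/24 ≈ 17.69 kt.
18 kt < 30 kt ⇒ not rapid intensification.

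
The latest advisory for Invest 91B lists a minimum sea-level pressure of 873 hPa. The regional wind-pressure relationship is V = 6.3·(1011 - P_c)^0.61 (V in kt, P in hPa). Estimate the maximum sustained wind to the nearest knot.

127 kt

ΔP = 1011 − 873 = 138 hPa.
138^0.61 ≈ 20.199.
V ≈ 6.3 × 20.199 ≈ 127.3 kt.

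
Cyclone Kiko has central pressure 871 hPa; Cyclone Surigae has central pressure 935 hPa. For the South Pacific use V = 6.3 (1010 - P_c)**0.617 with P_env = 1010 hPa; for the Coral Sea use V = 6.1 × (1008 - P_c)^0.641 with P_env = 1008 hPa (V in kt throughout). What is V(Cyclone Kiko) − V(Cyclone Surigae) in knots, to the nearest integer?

Cyclone Kiko: ΔP = 139; V ≈ 6.3 × 139^0.617 ≈ 132.31 kt.
Cyclone Surigae: ΔP = 73; V ≈ 6.1 × 73^0.641 ≈ 95.44 kt.
Difference ≈ 132.31 − 95.44 = 36.87 → 37 kt.

37 kt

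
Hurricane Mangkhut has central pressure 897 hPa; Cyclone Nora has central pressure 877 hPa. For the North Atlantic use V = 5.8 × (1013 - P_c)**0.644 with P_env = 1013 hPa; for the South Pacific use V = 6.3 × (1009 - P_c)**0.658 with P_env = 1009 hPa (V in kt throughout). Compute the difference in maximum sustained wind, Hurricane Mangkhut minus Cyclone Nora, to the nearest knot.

-33 kt

Hurricane Mangkhut: ΔP = 116; V ≈ 5.8 × 116^0.644 ≈ 123.86 kt.
Cyclone Nora: ΔP = 132; V ≈ 6.3 × 132^0.658 ≈ 156.56 kt.
Difference ≈ 123.86 − 156.56 = -32.70 → -33 kt.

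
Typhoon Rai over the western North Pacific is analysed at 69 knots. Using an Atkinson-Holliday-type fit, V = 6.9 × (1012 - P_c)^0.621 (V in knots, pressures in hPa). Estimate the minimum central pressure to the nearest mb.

971 mb

ΔP = (V / 6.9)^(1/0.621) = (69/6.9)^1.610.
69/6.9 = 10.000; 10.000^1.610 ≈ 40.77 mb.
P_c = 1012 − 40.77 = 971.23 ≈ 971 mb.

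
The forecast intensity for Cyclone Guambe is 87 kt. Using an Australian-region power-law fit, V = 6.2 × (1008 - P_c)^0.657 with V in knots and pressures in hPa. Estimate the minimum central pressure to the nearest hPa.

ΔP = (V / 6.2)^(1/0.657) = (87/6.2)^1.522.
87/6.2 = 14.032; 14.032^1.522 ≈ 55.72 hPa.
P_c = 1008 − 55.72 = 952.28 ≈ 952 hPa.

952 hPa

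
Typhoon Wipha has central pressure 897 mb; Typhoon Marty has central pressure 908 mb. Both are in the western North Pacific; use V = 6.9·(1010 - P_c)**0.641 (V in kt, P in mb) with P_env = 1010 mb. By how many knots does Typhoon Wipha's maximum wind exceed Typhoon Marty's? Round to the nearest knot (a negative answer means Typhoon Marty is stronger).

Typhoon Wipha: ΔP = 113; V ≈ 6.9 × 113^0.641 ≈ 142.85 kt.
Typhoon Marty: ΔP = 102; V ≈ 6.9 × 102^0.641 ≈ 133.77 kt.
Difference ≈ 142.85 − 133.77 = 9.08 → 9 kt.

9 kt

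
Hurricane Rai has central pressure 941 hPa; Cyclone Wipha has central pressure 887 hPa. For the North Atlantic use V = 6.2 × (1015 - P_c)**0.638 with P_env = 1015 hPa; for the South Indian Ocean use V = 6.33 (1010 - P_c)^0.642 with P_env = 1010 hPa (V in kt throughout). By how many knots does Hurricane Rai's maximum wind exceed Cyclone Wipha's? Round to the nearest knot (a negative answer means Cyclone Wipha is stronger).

Hurricane Rai: ΔP = 74; V ≈ 6.2 × 74^0.638 ≈ 96.60 kt.
Cyclone Wipha: ΔP = 123; V ≈ 6.33 × 123^0.642 ≈ 139.03 kt.
Difference ≈ 96.60 − 139.03 = -42.43 → -42 kt.

-42 kt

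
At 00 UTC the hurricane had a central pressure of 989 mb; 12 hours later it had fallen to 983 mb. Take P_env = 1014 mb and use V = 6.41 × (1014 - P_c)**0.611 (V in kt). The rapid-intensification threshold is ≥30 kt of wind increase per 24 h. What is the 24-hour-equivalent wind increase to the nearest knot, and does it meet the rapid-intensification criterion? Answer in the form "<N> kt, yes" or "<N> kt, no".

V₁: ΔP = 25, V ≈ 6.41 × 25^0.611 ≈ 45.81 kt.
V₂: ΔP = 31, V ≈ 6.41 × 31^0.611 ≈ 52.25 kt.
ΔV over 12 h = 6.44 kt → 24 h equivalent = 6.44 × 24/12 ≈ 12.88 kt.
13 kt < 30 kt ⇒ not rapid intensification.

13 kt, no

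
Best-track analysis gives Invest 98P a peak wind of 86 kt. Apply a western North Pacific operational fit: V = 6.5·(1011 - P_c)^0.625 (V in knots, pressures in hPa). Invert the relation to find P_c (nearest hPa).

ΔP = (V / 6.5)^(1/0.625) = (86/6.5)^1.600.
86/6.5 = 13.231; 13.231^1.600 ≈ 62.31 hPa.
P_c = 1011 − 62.31 = 948.69 ≈ 949 hPa.

949 hPa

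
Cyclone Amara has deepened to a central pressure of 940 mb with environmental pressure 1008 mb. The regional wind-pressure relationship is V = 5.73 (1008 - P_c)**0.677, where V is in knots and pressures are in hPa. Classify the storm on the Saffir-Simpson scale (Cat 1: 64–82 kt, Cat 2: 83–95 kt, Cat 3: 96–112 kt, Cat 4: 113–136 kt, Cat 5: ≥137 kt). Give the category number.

ΔP = 1008 − 940 = 68 mb.
V ≈ 5.73 × 68^0.677 = 5.73 × 17.40 ≈ 100 kt.
100 kt falls in the Category 3 band.

3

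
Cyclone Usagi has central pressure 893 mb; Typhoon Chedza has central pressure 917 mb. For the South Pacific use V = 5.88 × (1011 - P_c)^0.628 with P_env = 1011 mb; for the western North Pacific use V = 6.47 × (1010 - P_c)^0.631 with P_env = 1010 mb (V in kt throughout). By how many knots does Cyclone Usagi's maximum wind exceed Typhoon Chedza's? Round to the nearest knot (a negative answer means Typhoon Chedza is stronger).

Cyclone Usagi: ΔP = 118; V ≈ 5.88 × 118^0.628 ≈ 117.63 kt.
Typhoon Chedza: ΔP = 93; V ≈ 6.47 × 93^0.631 ≈ 112.98 kt.
Difference ≈ 117.63 − 112.98 = 4.65 → 5 kt.

5 kt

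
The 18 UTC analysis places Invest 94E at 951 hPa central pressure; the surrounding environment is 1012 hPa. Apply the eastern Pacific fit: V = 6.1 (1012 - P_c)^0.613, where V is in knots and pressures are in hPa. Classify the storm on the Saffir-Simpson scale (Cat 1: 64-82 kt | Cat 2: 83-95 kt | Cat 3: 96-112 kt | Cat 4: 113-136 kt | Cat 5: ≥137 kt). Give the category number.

1

ΔP = 1012 − 951 = 61 hPa.
V ≈ 6.1 × 61^0.613 = 6.1 × 12.43 ≈ 76 kt.
76 kt falls in the Category 1 band.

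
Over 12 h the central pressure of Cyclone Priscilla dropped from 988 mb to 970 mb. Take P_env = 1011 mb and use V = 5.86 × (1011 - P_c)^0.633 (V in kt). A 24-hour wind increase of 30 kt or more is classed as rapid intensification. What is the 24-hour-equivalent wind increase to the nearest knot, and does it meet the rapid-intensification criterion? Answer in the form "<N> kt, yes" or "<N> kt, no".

V₁: ΔP = 23, V ≈ 5.86 × 23^0.633 ≈ 42.65 kt.
V₂: ΔP = 41, V ≈ 5.86 × 41^0.633 ≈ 61.49 kt.
ΔV over 12 h = 18.84 kt → 24 h equivalent = 18.84 × 24/12 ≈ 37.68 kt.
38 kt ≥ 30 kt ⇒ rapid intensification.

38 kt, yes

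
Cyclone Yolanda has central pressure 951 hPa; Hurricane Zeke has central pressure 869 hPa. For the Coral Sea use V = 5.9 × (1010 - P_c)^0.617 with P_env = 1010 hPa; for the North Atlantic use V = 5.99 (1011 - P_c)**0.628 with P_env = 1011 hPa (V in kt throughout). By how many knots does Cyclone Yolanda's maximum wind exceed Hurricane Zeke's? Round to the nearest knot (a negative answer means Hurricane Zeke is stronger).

Cyclone Yolanda: ΔP = 59; V ≈ 5.9 × 59^0.617 ≈ 73.02 kt.
Hurricane Zeke: ΔP = 142; V ≈ 5.99 × 142^0.628 ≈ 134.61 kt.
Difference ≈ 73.02 − 134.61 = -61.59 → -62 kt.

-62 kt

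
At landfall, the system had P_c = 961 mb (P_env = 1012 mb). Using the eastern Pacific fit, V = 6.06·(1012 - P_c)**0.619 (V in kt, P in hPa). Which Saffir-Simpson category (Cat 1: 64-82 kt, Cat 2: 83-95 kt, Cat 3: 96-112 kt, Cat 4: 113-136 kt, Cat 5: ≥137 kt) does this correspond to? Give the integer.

ΔP = 1012 − 961 = 51 mb.
V ≈ 6.06 × 51^0.619 = 6.06 × 11.40 ≈ 69 kt.
69 kt falls in the Category 1 band.

1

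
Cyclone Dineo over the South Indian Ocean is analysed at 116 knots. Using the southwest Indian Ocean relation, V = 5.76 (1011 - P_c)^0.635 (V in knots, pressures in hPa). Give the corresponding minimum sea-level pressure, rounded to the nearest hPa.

898 hPa

ΔP = (V / 5.76)^(1/0.635) = (116/5.76)^1.575.
116/5.76 = 20.139; 20.139^1.575 ≈ 113.14 hPa.
P_c = 1011 − 113.14 = 897.86 ≈ 898 hPa.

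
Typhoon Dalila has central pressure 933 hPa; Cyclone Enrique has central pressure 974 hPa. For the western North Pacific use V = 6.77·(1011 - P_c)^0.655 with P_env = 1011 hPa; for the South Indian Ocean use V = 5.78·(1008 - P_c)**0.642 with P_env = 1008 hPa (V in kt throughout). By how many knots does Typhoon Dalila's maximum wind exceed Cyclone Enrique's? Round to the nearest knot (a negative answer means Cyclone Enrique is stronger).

Typhoon Dalila: ΔP = 78; V ≈ 6.77 × 78^0.655 ≈ 117.47 kt.
Cyclone Enrique: ΔP = 34; V ≈ 5.78 × 34^0.642 ≈ 55.61 kt.
Difference ≈ 117.47 − 55.61 = 61.86 → 62 kt.

62 kt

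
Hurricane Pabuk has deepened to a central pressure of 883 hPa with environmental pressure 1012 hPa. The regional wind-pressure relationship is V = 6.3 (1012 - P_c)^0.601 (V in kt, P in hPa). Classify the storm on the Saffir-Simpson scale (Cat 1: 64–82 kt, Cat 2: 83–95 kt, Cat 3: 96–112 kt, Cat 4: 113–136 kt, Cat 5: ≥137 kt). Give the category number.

ΔP = 1012 − 883 = 129 hPa.
V ≈ 6.3 × 129^0.601 = 6.3 × 18.56 ≈ 117 kt.
117 kt falls in the Category 4 band.

4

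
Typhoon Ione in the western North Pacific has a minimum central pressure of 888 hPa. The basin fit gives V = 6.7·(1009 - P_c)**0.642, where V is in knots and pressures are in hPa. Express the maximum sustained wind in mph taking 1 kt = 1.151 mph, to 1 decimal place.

167.6 mph

ΔP = 1009 − 888 = 121 hPa.
V ≈ 6.7 × 121^0.642 = 6.7 × 21.734 ≈ 145.621 kt.
145.621 × 1.151 ≈ 167.61 mph → 167.6 mph.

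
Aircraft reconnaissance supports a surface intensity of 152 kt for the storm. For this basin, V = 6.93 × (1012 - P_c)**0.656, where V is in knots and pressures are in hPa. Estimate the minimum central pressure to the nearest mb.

ΔP = (V / 6.93)^(1/0.656) = (152/6.93)^1.524.
152/6.93 = 21.934; 21.934^1.524 ≈ 110.76 mb.
P_c = 1012 − 110.76 = 901.24 ≈ 901 mb.

901 mb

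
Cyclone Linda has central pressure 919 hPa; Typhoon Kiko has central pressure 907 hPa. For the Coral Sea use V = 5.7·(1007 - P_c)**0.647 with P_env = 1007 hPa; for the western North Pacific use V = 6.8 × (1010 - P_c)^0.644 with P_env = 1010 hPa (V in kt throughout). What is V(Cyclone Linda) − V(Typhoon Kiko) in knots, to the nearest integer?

Cyclone Linda: ΔP = 88; V ≈ 5.7 × 88^0.647 ≈ 103.27 kt.
Typhoon Kiko: ΔP = 103; V ≈ 6.8 × 103^0.644 ≈ 134.52 kt.
Difference ≈ 103.27 − 134.52 = -31.25 → -31 kt.

-31 kt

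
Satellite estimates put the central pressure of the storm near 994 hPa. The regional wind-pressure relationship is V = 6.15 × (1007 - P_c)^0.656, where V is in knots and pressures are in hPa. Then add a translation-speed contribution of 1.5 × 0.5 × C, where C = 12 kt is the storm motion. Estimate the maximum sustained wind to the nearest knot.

ΔP = 1007 − 994 = 13 hPa.
13^0.656 ≈ 5.380.
V ≈ 6.15 × 5.380 ≈ 33.1 kt.
Translation term: 1.5 × 0.5 × 12 = 9 kt.
Corrected V ≈ 42.1 kt → 42 kt.

42 kt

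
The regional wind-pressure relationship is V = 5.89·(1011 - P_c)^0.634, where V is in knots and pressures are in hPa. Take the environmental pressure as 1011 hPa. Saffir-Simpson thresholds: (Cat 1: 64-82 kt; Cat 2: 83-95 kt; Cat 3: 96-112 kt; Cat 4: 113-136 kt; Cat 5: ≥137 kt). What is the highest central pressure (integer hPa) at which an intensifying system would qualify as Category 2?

946 hPa

Category 2 begins at V = 83 kt.
Required ΔP = (83/5.89)^(1/0.634) = 14.092^1.577 ≈ 64.90 hPa.
P_c ≤ 1011 − 64.90 = 946.10, so the highest integer P_c is 946 hPa.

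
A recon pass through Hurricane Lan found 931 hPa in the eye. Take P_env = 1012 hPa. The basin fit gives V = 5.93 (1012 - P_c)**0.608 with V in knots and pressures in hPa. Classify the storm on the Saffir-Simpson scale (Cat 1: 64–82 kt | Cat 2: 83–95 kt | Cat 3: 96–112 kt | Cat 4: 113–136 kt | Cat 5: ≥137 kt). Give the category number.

2

ΔP = 1012 − 931 = 81 hPa.
V ≈ 5.93 × 81^0.608 = 5.93 × 14.47 ≈ 86 kt.
86 kt falls in the Category 2 band.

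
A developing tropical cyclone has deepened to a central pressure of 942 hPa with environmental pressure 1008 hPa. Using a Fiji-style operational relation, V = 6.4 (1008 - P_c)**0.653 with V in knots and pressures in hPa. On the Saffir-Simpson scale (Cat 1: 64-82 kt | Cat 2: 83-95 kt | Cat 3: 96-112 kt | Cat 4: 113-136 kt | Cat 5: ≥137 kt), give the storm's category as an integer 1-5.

3

ΔP = 1008 − 942 = 66 hPa.
V ≈ 6.4 × 66^0.653 = 6.4 × 15.42 ≈ 99 kt.
99 kt falls in the Category 3 band.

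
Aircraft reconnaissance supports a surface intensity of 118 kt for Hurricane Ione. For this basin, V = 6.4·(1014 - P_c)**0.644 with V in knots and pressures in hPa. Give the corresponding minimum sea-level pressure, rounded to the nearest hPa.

922 hPa

ΔP = (V / 6.4)^(1/0.644) = (118/6.4)^1.553.
118/6.4 = 18.438; 18.438^1.553 ≈ 92.34 hPa.
P_c = 1014 − 92.34 = 921.66 ≈ 922 hPa.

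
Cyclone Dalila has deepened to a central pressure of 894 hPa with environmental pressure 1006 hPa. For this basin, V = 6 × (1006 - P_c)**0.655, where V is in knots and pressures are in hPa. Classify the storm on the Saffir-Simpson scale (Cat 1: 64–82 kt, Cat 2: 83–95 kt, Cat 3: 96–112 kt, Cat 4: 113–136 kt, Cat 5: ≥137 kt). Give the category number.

4

ΔP = 1006 − 894 = 112 hPa.
V ≈ 6 × 112^0.655 = 6 × 21.99 ≈ 132 kt.
132 kt falls in the Category 4 band.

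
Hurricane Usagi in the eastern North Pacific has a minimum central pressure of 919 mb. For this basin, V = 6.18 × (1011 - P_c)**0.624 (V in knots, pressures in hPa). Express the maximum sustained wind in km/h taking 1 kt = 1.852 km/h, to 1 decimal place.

192.3 km/h

ΔP = 1011 − 919 = 92 mb.
V ≈ 6.18 × 92^0.624 = 6.18 × 16.804 ≈ 103.847 kt.
103.847 × 1.852 ≈ 192.32 km/h → 192.3 km/h.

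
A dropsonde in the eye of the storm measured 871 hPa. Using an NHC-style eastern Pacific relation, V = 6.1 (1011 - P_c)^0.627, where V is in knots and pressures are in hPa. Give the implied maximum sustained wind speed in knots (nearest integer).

ΔP = 1011 − 871 = 140 hPa.
140^0.627 ≈ 22.163.
V ≈ 6.1 × 22.163 ≈ 135.2 kt.

135 kt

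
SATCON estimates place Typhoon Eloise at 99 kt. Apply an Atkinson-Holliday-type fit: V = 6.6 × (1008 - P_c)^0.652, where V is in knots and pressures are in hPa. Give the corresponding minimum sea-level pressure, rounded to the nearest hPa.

ΔP = (V / 6.6)^(1/0.652) = (99/6.6)^1.534.
99/6.6 = 15.000; 15.000^1.534 ≈ 63.65 hPa.
P_c = 1008 − 63.65 = 944.35 ≈ 944 hPa.

944 hPa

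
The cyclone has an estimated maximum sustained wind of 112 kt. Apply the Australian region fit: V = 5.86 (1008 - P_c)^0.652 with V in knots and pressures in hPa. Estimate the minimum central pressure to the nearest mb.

916 mb

ΔP = (V / 5.86)^(1/0.652) = (112/5.86)^1.534.
112/5.86 = 19.113; 19.113^1.534 ≈ 92.30 mb.
P_c = 1008 − 92.30 = 915.70 ≈ 916 mb.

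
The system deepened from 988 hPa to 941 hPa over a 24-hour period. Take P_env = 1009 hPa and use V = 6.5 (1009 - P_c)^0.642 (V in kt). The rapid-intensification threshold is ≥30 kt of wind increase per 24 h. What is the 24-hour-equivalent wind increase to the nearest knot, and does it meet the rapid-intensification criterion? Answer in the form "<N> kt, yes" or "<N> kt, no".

V₁: ΔP = 21, V ≈ 6.5 × 21^0.642 ≈ 45.90 kt.
V₂: ΔP = 68, V ≈ 6.5 × 68^0.642 ≈ 97.59 kt.
ΔV over 24 h = 51.69 kt → 24 h equivalent = 51.69 × 24/24 ≈ 51.69 kt.
52 kt ≥ 30 kt ⇒ rapid intensification.

52 kt, yes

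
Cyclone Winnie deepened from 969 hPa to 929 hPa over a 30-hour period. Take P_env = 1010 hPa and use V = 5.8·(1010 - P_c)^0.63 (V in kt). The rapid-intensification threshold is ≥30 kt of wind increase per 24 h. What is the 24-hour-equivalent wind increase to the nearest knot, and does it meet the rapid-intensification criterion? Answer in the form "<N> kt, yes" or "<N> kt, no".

V₁: ΔP = 41, V ≈ 5.8 × 41^0.63 ≈ 60.18 kt.
V₂: ΔP = 81, V ≈ 5.8 × 81^0.63 ≈ 92.42 kt.
ΔV over 30 h = 32.24 kt → 24 h equivalent = 32.24 × 24/30 ≈ 25.79 kt.
26 kt < 30 kt ⇒ not rapid intensification.

26 kt, no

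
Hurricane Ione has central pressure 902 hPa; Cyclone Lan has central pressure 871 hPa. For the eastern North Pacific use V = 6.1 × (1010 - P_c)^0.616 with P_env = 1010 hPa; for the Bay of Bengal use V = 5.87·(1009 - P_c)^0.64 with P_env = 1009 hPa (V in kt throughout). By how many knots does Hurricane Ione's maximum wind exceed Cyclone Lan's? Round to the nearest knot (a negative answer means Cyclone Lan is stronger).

-28 kt

Hurricane Ione: ΔP = 108; V ≈ 6.1 × 108^0.616 ≈ 109.12 kt.
Cyclone Lan: ΔP = 138; V ≈ 5.87 × 138^0.64 ≈ 137.46 kt.
Difference ≈ 109.12 − 137.46 = -28.34 → -28 kt.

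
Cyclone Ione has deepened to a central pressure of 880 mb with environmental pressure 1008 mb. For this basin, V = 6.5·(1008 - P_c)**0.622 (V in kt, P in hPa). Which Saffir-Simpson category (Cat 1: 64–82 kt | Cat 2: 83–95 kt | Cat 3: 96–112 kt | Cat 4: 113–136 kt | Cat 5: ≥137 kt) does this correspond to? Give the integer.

4

ΔP = 1008 − 880 = 128 mb.
V ≈ 6.5 × 128^0.622 = 6.5 × 20.45 ≈ 133 kt.
133 kt falls in the Category 4 band.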